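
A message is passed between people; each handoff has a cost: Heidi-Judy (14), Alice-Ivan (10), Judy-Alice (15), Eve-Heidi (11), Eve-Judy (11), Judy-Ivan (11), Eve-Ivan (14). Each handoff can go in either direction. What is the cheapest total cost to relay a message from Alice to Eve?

Paths from Alice to Eve:
Alice-Judy-Ivan-Eve: 15 + 11 + 14 = 40
Alice-Ivan-Eve: 10 + 14 = 24
Alice-Ivan-Judy-Eve: 10 + 11 + 11 = 32
Alice-Judy-Heidi-Eve: 15 + 14 + 11 = 40
Alice-Judy-Eve: 15 + 11 = 26
Alice-Ivan-Judy-Heidi-Eve: 10 + 11 + 14 + 11 = 46
Best route has total 24.

24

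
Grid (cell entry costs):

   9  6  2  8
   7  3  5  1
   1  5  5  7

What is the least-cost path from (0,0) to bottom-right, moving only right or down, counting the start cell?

Path (0,0) -> (0,1) -> (0,2) -> (1,2) -> (1,3) -> (2,3): 9 + 6 + 2 + 5 + 1 + 7 = 30.
(Top row then right column would cost 33.)

30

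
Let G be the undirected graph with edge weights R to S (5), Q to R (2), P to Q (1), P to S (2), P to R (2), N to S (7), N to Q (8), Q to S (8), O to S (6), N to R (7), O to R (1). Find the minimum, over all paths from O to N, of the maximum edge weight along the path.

7

Checking several routes:
O - R - N: max(1, 7) = 7
O - R - P - S - N: max(1, 2, 2, 7) = 7
O - R - S - N: max(1, 5, 7) = 7
O - S - P - R - N: max(6, 2, 2, 7) = 7
O - S - N: max(6, 7) = 7
O - R - Q - P - S - N: max(1, 2, 1, 2, 7) = 7
Smallest bottleneck: 7.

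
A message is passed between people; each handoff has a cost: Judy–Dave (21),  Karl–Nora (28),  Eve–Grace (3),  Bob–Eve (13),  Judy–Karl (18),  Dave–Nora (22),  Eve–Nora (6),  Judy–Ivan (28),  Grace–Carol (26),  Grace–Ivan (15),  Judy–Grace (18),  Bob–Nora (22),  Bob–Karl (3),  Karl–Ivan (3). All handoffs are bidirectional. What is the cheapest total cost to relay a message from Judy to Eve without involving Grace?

34

Some routes from Judy to Eve avoiding Grace:
Judy→Karl→Bob→Eve: 18 + 3 + 13 = 34
Judy→Dave→Nora→Eve: 21 + 22 + 6 = 49
Judy→Karl→Bob→Nora→Eve: 18 + 3 + 22 + 6 = 49
Judy→Ivan→Karl→Bob→Eve: 28 + 3 + 3 + 13 = 47
Judy→Karl→Nora→Eve: 18 + 28 + 6 = 52
The minimum is 34.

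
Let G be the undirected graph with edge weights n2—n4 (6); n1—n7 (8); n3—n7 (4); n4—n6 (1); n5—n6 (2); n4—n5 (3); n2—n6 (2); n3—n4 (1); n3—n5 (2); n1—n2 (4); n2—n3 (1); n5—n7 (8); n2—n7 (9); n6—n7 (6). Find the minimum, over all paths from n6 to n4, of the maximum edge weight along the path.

A few of the n6→n4 routes:
n6-n2-n3-n5-n4: max(2, 1, 2, 3) = 3
n6-n4: max(1) = 1
n6-n5-n3-n4: max(2, 2, 1) = 2
n6-n2-n3-n4: max(2, 1, 1) = 2
n6-n5-n4: max(2, 3) = 3
Best route has worst link 1.

1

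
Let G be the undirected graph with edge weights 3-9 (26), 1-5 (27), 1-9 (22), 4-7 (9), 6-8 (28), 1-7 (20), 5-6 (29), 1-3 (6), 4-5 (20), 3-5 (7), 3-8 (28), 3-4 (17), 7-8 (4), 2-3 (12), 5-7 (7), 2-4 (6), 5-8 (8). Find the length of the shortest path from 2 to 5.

Checking several routes:
2→3→5: 12 + 7 = 19
2→4→5: 6 + 20 = 26
2→4→7→5: 6 + 9 + 7 = 22
Best route has total 19.

19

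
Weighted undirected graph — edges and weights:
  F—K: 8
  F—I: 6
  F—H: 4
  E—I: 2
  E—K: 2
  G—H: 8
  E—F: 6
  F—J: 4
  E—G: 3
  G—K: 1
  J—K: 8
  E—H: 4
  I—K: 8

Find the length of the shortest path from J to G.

Comparing a few candidate routes:
J -> F -> E -> K -> G: 4 + 6 + 2 + 1 = 13
J -> F -> E -> G: 4 + 6 + 3 = 13
J -> K -> G: 8 + 1 = 9
J -> K -> E -> G: 8 + 2 + 3 = 13
J -> F -> K -> G: 4 + 8 + 1 = 13
Best route has total 9.

9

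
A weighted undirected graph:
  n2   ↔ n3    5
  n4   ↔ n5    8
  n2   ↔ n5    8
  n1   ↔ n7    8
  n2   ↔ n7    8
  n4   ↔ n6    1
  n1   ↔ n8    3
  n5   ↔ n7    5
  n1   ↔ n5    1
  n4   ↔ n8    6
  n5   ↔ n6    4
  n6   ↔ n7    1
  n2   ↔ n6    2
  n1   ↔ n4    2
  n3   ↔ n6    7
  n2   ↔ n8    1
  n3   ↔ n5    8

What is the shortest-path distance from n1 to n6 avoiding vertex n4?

5

Comparing a few candidate routes:
n1-n5-n7-n6: 1 + 5 + 1 = 7
n1-n5-n6: 1 + 4 = 5
n1-n8-n2-n6: 3 + 1 + 2 = 6
Shortest: 5.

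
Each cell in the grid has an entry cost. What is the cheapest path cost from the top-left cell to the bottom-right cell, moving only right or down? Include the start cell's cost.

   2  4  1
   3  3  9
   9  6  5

19

Best path: [0,0] -> [1,0] -> [1,1] -> [2,1] -> [2,2]
Cost: 2 + 3 + 3 + 6 + 5 = 19
(Top row then right column would cost 21.)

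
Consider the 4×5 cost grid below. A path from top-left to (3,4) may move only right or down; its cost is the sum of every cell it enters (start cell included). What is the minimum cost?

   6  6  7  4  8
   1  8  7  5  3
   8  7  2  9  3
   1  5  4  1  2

Take [0,0]→[1,0]→[2,0]→[3,0]→[3,1]→[3,2]→[3,3]→[3,4] for a total of 6 + 1 + 8 + 1 + 5 + 4 + 1 + 2 = 28.
For comparison, the top-then-right route costs 39.

28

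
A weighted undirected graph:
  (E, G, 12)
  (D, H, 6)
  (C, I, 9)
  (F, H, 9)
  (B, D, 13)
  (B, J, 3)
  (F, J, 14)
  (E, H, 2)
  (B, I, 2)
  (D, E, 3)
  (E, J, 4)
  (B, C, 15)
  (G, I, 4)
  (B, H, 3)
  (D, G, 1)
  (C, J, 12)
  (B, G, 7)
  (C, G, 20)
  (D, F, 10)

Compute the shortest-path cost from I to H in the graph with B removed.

Comparing a few candidate routes:
I → G → D → H: 4 + 1 + 6 = 11
I → G → E → H: 4 + 12 + 2 = 18
I → G → D → E → H: 4 + 1 + 3 + 2 = 10
The minimum is 10.

10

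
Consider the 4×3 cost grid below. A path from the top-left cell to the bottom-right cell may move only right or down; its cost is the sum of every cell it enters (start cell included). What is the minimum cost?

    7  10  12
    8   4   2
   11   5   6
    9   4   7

34

One optimal route is (0,0) (1,0) (1,1) (1,2) (2,2) (3,2).
Its cost is 7 + 8 + 4 + 2 + 6 + 7 = 34.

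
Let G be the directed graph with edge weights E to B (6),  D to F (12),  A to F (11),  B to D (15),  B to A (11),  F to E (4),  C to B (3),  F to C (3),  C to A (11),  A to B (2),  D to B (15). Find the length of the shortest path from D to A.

26

Routes from D to A:
D -> F -> C -> B -> A: 12 + 3 + 3 + 11 = 29
D -> B -> A: 15 + 11 = 26
D -> F -> E -> B -> A: 12 + 4 + 6 + 11 = 33
D -> F -> C -> A: 12 + 3 + 11 = 26
Best route has total 26.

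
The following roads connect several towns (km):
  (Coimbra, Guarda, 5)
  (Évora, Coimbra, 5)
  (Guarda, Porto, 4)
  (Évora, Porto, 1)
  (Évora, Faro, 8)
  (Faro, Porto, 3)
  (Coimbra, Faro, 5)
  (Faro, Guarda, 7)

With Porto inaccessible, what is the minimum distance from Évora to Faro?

Routes from Évora to Faro avoiding Porto:
Évora → Coimbra → Faro: 5 + 5 = 10
Évora → Faro: 8
Évora → Coimbra → Guarda → Faro: 5 + 5 + 7 = 17
Shortest: 8 km.

8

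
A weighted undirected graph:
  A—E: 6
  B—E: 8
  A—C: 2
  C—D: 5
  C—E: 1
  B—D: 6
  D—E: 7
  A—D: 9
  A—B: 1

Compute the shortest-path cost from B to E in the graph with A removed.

8

Candidate routes:
B → E: 8
B → D → C → E: 6 + 5 + 1 = 12
B → D → E: 6 + 7 = 13
Best route has total 8.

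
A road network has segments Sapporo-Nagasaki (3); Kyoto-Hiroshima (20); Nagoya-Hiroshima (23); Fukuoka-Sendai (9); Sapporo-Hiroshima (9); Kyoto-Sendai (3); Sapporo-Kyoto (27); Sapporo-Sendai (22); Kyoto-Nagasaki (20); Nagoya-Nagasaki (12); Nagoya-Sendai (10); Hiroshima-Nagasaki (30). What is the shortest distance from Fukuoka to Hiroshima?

Checking several routes:
Fukuoka -> Sendai -> Kyoto -> Hiroshima: 9 + 3 + 20 = 32
Fukuoka -> Sendai -> Nagoya -> Hiroshima: 9 + 10 + 23 = 42
Fukuoka -> Sendai -> Nagoya -> Nagasaki -> Sapporo -> Hiroshima: 9 + 10 + 12 + 3 + 9 = 43
Fukuoka -> Sendai -> Sapporo -> Hiroshima: 9 + 22 + 9 = 40
The minimum is 32 km.

32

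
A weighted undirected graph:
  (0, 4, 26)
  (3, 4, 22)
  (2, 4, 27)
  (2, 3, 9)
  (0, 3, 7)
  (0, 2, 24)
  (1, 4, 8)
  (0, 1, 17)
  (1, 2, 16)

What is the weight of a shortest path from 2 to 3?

Some routes from 2 to 3:
2 -> 0 -> 3: 24 + 7 = 31
2 -> 1 -> 4 -> 3: 16 + 8 + 22 = 46
2 -> 1 -> 4 -> 0 -> 3: 16 + 8 + 26 + 7 = 57
2 -> 3: 9
2 -> 4 -> 3: 27 + 22 = 49
2 -> 1 -> 0 -> 3: 16 + 17 + 7 = 40
Best route has total 9.

9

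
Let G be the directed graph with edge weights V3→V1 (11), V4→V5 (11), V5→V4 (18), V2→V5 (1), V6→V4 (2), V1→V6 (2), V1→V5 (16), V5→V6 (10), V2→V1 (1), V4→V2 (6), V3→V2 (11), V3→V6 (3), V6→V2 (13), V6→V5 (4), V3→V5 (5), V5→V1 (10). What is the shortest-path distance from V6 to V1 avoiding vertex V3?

Checking several routes:
V6 - V5 - V1: 4 + 10 = 14
V6 - V2 - V1: 13 + 1 = 14
V6 - V4 - V5 - V1: 2 + 11 + 10 = 23
V6 - V4 - V2 - V5 - V1: 2 + 6 + 1 + 10 = 19
V6 - V4 - V2 - V1: 2 + 6 + 1 = 9
V6 - V2 - V5 - V1: 13 + 1 + 10 = 24
The minimum is 9.

9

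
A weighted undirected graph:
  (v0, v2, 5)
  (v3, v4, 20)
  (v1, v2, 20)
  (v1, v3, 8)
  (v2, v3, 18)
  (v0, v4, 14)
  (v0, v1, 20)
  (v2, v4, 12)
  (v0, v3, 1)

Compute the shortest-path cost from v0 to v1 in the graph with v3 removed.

Candidate routes:
v0→v1: 20
v0→v2→v1: 5 + 20 = 25
v0→v4→v2→v1: 14 + 12 + 20 = 46
Best route has total 20.

20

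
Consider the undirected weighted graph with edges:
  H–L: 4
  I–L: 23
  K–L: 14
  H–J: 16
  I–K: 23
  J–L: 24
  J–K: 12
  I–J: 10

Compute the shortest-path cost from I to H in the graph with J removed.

Routes from I to H avoiding J:
I → L → H: 23 + 4 = 27
I → K → L → H: 23 + 14 + 4 = 41
Best route has total 27.

27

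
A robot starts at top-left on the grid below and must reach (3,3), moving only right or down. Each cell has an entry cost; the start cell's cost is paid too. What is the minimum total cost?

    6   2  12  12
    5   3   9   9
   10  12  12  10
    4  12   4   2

Best path: (0,0) (0,1) (1,1) (1,2) (2,2) (3,2) (3,3)
Cost: 6 + 2 + 3 + 9 + 12 + 4 + 2 = 38
For comparison, the top-then-right route costs 53.

38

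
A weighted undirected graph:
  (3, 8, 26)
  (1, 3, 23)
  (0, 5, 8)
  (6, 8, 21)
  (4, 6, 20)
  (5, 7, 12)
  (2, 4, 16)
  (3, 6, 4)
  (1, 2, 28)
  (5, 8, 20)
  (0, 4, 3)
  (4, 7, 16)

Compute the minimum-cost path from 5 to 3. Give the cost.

Checking several routes:
5 → 0 → 4 → 6 → 3: 8 + 3 + 20 + 4 = 35
5 → 8 → 3: 20 + 26 = 46
5 → 8 → 6 → 3: 20 + 21 + 4 = 45
Shortest: 35.

35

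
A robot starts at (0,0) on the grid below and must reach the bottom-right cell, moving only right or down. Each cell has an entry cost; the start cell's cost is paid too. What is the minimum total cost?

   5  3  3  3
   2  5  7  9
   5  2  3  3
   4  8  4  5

Cheapest: (0,0) → (1,0) → (1,1) → (2,1) → (2,2) → (2,3) → (3,3)
  5 + 2 + 5 + 2 + 3 + 3 + 5 = 25
For comparison, the top-then-right route costs 31.

25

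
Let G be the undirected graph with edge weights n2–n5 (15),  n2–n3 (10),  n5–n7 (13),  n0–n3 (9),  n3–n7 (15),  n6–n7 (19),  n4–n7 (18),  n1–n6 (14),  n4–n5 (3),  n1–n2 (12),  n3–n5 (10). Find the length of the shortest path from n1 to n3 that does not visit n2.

48

Routes from n1 to n3 avoiding n2:
n1→n6→n7→n4→n5→n3: 14 + 19 + 18 + 3 + 10 = 64
n1→n6→n7→n5→n3: 14 + 19 + 13 + 10 = 56
n1→n6→n7→n3: 14 + 19 + 15 = 48
Best route has total 48.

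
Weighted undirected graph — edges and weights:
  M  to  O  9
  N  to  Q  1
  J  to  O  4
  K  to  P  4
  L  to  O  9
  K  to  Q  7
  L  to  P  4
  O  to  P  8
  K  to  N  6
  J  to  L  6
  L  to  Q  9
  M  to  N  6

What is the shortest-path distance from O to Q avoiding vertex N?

A few of the O→Q routes:
O→L→Q: 9 + 9 = 18
O→J→L→Q: 4 + 6 + 9 = 19
O→P→K→Q: 8 + 4 + 7 = 19
Best route has total 18.

18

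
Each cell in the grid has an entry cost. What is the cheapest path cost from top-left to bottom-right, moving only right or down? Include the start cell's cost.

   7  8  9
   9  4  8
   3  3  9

31

One optimal route is [0,0] -> [0,1] -> [1,1] -> [2,1] -> [2,2].
Its cost is 7 + 8 + 4 + 3 + 9 = 31.
(Top row then right column would cost 41.)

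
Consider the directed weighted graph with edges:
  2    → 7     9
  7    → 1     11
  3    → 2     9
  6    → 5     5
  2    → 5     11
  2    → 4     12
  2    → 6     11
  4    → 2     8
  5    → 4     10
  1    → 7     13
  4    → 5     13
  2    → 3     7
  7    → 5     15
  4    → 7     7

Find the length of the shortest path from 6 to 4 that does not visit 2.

Paths from 6 to 4 avoiding 2:
6 - 5 - 4: 5 + 10 = 15
Shortest: 15.

15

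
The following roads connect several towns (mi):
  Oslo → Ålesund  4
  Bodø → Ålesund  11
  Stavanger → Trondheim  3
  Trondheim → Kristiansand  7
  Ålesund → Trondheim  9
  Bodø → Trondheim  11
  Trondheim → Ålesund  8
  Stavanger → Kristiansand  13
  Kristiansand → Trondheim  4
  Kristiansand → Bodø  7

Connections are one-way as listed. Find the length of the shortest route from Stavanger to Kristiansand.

Candidate routes:
Stavanger -> Kristiansand: 13
Stavanger -> Trondheim -> Kristiansand: 3 + 7 = 10
Shortest: 10 mi.

10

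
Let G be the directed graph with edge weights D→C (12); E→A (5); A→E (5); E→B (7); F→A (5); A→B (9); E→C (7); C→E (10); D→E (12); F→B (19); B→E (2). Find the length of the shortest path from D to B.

Candidate routes:
D → C → E → B: 12 + 10 + 7 = 29
D → E → B: 12 + 7 = 19
D → E → A → B: 12 + 5 + 9 = 26
D → C → E → A → B: 12 + 10 + 5 + 9 = 36
Shortest: 19.

19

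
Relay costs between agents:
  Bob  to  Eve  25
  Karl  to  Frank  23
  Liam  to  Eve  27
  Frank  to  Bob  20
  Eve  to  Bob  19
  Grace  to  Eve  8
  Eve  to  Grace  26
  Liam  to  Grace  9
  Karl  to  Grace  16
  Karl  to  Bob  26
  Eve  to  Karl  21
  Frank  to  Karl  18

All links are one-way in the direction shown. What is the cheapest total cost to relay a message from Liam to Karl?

Candidate routes:
Liam → Eve → Karl: 27 + 21 = 48
Liam → Grace → Eve → Karl: 9 + 8 + 21 = 38
The minimum is 38.

38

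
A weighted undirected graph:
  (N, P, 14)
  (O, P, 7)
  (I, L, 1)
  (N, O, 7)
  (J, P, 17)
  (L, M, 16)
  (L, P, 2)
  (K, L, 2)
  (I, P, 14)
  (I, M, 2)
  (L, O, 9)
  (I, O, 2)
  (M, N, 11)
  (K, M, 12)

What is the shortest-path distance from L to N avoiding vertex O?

Comparing a few candidate routes:
L-I-M-N: 1 + 2 + 11 = 14
L-P-N: 2 + 14 = 16
L-K-M-N: 2 + 12 + 11 = 25
Shortest: 14.

14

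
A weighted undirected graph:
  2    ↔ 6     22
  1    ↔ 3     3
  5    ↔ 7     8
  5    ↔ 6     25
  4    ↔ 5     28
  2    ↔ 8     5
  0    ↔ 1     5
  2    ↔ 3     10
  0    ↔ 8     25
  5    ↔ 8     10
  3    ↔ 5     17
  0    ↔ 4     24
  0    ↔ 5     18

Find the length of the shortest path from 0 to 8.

A few of the 0→8 routes:
0 - 8: 25
0 - 5 - 8: 18 + 10 = 28
0 - 1 - 3 - 2 - 8: 5 + 3 + 10 + 5 = 23
The minimum is 23.

23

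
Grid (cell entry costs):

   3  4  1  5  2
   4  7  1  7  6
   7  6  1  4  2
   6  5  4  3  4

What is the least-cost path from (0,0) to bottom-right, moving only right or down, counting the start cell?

20

Cheapest: [0,0] [0,1] [0,2] [1,2] [2,2] [2,3] [2,4] [3,4]
  3 + 4 + 1 + 1 + 1 + 4 + 2 + 4 = 20
(Top row then right column would cost 27.)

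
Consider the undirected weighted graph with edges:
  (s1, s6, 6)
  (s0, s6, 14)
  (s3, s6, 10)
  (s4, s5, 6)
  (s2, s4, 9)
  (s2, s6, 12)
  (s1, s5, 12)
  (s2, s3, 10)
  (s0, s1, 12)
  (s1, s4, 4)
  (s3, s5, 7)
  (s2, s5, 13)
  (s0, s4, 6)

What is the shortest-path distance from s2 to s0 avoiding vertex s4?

26

Comparing a few candidate routes:
s2-s3-s6-s0: 10 + 10 + 14 = 34
s2-s5-s1-s0: 13 + 12 + 12 = 37
s2-s6-s1-s0: 12 + 6 + 12 = 30
s2-s6-s0: 12 + 14 = 26
Shortest: 26.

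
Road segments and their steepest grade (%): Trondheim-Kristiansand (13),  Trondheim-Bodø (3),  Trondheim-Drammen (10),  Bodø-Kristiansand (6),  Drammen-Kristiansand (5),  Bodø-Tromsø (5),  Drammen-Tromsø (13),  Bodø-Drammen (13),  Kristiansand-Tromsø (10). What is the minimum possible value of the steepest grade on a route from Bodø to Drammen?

Checking several routes:
Bodø → Trondheim → Drammen: max(3, 10) = 10
Bodø → Tromsø → Drammen: max(5, 13) = 13
Bodø → Tromsø → Kristiansand → Drammen: max(5, 10, 5) = 10
Bodø → Tromsø → Kristiansand → Trondheim → Drammen: max(5, 10, 13, 10) = 13
Bodø → Kristiansand → Drammen: max(6, 5) = 6
Bodø → Kristiansand → Tromsø → Drammen: max(6, 10, 13) = 13
The minimum achievable maximum is 6%.

6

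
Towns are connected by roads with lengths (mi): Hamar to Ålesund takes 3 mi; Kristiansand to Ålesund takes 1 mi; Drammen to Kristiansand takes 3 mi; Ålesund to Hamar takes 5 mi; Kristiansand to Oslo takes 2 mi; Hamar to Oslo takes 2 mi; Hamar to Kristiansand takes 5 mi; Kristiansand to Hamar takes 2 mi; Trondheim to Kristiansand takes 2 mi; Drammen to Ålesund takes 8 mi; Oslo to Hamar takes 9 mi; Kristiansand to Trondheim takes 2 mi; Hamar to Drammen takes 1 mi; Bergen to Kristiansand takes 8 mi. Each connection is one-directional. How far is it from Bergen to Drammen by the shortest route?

Paths from Bergen to Drammen:
Bergen → Kristiansand → Ålesund → Hamar → Drammen: 8 + 1 + 5 + 1 = 15
Bergen → Kristiansand → Hamar → Drammen: 8 + 2 + 1 = 11
Bergen → Kristiansand → Oslo → Hamar → Drammen: 8 + 2 + 9 + 1 = 20
The minimum is 11 mi.

11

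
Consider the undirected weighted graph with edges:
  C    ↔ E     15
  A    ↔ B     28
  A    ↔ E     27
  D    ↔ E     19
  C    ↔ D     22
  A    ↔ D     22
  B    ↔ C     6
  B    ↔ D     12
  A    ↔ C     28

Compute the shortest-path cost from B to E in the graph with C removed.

Candidate routes:
B - A - E: 28 + 27 = 55
B - D - E: 12 + 19 = 31
B - A - D - E: 28 + 22 + 19 = 69
B - D - A - E: 12 + 22 + 27 = 61
Shortest: 31.

31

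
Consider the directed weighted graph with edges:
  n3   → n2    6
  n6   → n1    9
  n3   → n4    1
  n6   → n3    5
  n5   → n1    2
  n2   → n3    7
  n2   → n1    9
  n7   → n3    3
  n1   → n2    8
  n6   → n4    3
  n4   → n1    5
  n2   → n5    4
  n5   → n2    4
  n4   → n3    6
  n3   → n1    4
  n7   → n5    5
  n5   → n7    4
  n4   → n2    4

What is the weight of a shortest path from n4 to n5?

Routes from n4 to n5:
n4-n2-n5: 4 + 4 = 8
n4-n3-n1-n2-n5: 6 + 4 + 8 + 4 = 22
n4-n3-n2-n5: 6 + 6 + 4 = 16
n4-n1-n2-n5: 5 + 8 + 4 = 17
The minimum is 8.

8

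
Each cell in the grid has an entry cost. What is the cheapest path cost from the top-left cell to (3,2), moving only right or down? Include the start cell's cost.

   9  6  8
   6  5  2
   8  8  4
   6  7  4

30

Cheapest: r0c0 -> r0c1 -> r1c1 -> r1c2 -> r2c2 -> r3c2
  9 + 6 + 5 + 2 + 4 + 4 = 30
(Top row then right column would cost 33.)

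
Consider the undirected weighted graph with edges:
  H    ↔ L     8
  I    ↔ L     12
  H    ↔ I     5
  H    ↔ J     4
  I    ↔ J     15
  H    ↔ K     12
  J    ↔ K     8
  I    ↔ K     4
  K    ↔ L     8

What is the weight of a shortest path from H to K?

9

A few of the H→K routes:
H → J → K: 4 + 8 = 12
H → I → K: 5 + 4 = 9
H → K: 12
H → L → K: 8 + 8 = 16
The minimum is 9.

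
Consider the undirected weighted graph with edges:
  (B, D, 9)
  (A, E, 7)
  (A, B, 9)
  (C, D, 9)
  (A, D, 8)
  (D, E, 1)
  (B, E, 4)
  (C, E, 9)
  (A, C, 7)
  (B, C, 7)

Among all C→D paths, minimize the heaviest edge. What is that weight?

7

Comparing a few candidate routes:
C → A → D: max(7, 8) = 8
C → B → E → D: max(7, 4, 1) = 7
C → A → E → D: max(7, 7, 1) = 7
Best route has worst link 7.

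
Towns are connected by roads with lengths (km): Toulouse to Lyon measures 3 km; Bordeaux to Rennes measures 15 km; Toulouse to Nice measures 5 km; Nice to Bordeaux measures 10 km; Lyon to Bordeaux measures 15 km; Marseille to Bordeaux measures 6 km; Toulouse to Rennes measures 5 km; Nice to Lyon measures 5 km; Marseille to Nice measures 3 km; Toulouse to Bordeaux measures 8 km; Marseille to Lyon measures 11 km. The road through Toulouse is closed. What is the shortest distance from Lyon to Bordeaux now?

14

Paths from Lyon to Bordeaux avoiding Toulouse:
Lyon → Bordeaux: 15
Lyon → Nice → Marseille → Bordeaux: 5 + 3 + 6 = 14
Lyon → Marseille → Bordeaux: 11 + 6 = 17
Lyon → Marseille → Nice → Bordeaux: 11 + 3 + 10 = 24
Lyon → Nice → Bordeaux: 5 + 10 = 15
The minimum is 14 km.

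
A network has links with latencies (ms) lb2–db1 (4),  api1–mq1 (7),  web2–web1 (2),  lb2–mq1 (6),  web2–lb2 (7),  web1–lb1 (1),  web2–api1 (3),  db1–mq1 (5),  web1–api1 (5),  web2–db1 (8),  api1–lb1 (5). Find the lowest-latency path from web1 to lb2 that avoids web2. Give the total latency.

Candidate routes:
web1→lb1→api1→mq1→lb2: 1 + 5 + 7 + 6 = 19
web1→api1→mq1→lb2: 5 + 7 + 6 = 18
web1→api1→mq1→db1→lb2: 5 + 7 + 5 + 4 = 21
web1→lb1→api1→mq1→db1→lb2: 1 + 5 + 7 + 5 + 4 = 22
Best route has total 18 ms.

18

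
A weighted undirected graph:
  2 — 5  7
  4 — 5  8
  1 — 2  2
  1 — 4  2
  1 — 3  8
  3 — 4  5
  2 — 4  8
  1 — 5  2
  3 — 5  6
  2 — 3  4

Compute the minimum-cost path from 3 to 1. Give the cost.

6

Checking several routes:
3 → 5 → 1: 6 + 2 = 8
3 → 2 → 1: 4 + 2 = 6
3 → 1: 8
3 → 4 → 1: 5 + 2 = 7
Best route has total 6.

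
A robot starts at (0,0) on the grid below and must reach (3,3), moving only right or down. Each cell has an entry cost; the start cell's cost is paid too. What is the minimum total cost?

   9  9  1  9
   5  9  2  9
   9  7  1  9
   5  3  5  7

34

Take [0,0] -> [0,1] -> [0,2] -> [1,2] -> [2,2] -> [3,2] -> [3,3] for a total of 9 + 9 + 1 + 2 + 1 + 5 + 7 = 34.
(Top row then right column would cost 53.)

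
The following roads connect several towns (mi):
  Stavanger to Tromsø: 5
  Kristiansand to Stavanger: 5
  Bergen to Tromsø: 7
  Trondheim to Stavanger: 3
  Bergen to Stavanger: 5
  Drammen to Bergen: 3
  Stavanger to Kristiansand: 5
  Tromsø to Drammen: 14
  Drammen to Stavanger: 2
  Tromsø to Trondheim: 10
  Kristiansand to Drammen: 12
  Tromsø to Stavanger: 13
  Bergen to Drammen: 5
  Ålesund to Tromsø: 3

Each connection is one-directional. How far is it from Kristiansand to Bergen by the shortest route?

Candidate routes:
Kristiansand-Stavanger-Tromsø-Drammen-Bergen: 5 + 5 + 14 + 3 = 27
Kristiansand-Drammen-Bergen: 12 + 3 = 15
The minimum is 15 mi.

15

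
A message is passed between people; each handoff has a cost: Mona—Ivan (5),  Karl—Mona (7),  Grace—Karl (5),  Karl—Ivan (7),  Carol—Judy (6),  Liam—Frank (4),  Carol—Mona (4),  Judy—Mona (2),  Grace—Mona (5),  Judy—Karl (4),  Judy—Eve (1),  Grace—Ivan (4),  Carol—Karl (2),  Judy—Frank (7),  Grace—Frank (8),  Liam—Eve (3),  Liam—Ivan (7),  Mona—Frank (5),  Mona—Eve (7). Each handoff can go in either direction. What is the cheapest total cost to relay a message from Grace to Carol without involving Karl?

Checking several routes:
Grace -> Ivan -> Mona -> Judy -> Carol: 4 + 5 + 2 + 6 = 17
Grace -> Mona -> Judy -> Carol: 5 + 2 + 6 = 13
Grace -> Ivan -> Mona -> Carol: 4 + 5 + 4 = 13
Grace -> Frank -> Mona -> Carol: 8 + 5 + 4 = 17
Grace -> Mona -> Carol: 5 + 4 = 9
Shortest: 9.

9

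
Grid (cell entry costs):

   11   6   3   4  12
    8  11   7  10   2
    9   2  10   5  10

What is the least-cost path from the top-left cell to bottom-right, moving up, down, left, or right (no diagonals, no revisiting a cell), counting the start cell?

46

Take r0c0 -> r0c1 -> r0c2 -> r0c3 -> r1c3 -> r1c4 -> r2c4 for a total of 11 + 6 + 3 + 4 + 10 + 2 + 10 = 46.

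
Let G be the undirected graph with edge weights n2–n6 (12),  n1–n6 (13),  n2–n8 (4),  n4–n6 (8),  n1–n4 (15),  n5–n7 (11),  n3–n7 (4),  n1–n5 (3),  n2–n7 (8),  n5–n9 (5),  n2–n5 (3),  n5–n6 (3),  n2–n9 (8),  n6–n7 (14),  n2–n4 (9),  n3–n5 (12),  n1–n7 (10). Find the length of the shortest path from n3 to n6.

A few of the n3→n6 routes:
n3 -> n5 -> n6: 12 + 3 = 15
n3 -> n7 -> n6: 4 + 14 = 18
n3 -> n7 -> n2 -> n5 -> n6: 4 + 8 + 3 + 3 = 18
n3 -> n7 -> n5 -> n6: 4 + 11 + 3 = 18
Best route has total 15.

15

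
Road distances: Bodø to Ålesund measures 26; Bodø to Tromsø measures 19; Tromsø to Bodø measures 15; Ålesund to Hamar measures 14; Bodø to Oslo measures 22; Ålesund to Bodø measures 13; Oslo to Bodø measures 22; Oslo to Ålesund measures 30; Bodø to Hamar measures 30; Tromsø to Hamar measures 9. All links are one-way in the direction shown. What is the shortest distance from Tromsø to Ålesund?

Routes from Tromsø to Ålesund:
Tromsø - Bodø - Oslo - Ålesund: 15 + 22 + 30 = 67
Tromsø - Bodø - Ålesund: 15 + 26 = 41
The minimum is 41.

41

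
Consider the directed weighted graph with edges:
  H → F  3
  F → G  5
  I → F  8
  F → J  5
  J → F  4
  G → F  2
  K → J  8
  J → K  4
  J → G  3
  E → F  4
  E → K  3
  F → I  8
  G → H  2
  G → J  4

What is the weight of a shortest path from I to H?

15

Candidate routes:
I -> F -> G -> H: 8 + 5 + 2 = 15
I -> F -> J -> G -> H: 8 + 5 + 3 + 2 = 18
The minimum is 15.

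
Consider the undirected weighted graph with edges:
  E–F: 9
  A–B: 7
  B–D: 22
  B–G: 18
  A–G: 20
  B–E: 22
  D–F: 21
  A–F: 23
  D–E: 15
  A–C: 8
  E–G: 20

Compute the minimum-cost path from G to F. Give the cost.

Checking several routes:
G → B → A → F: 18 + 7 + 23 = 48
G → B → E → F: 18 + 22 + 9 = 49
G → E → F: 20 + 9 = 29
G → E → D → F: 20 + 15 + 21 = 56
G → A → F: 20 + 23 = 43
The minimum is 29.

29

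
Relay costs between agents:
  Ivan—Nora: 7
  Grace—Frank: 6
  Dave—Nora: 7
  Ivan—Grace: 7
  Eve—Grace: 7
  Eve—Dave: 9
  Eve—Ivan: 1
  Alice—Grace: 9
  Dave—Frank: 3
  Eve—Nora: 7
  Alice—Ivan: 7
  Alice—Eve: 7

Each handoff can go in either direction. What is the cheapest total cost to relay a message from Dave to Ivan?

Checking several routes:
Dave - Nora - Eve - Ivan: 7 + 7 + 1 = 15
Dave - Frank - Grace - Ivan: 3 + 6 + 7 = 16
Dave - Eve - Ivan: 9 + 1 = 10
Dave - Nora - Ivan: 7 + 7 = 14
Shortest: 10.

10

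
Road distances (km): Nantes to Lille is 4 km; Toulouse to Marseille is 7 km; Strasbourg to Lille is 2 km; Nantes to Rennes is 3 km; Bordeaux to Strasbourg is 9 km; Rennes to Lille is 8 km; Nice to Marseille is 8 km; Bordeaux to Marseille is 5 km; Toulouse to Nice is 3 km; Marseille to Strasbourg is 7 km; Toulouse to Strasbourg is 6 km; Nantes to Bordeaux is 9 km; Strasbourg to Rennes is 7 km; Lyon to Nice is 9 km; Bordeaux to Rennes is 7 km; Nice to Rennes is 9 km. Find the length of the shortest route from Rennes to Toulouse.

12

Some routes from Rennes to Toulouse:
Rennes - Nantes - Lille - Strasbourg - Toulouse: 3 + 4 + 2 + 6 = 15
Rennes - Strasbourg - Toulouse: 7 + 6 = 13
Rennes - Nice - Toulouse: 9 + 3 = 12
The minimum is 12 km.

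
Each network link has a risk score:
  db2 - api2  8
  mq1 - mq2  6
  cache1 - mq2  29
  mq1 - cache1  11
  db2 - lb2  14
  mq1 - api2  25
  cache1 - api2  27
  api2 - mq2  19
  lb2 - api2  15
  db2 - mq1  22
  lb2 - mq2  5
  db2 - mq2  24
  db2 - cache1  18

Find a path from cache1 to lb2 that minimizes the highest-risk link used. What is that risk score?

A few of the cache1→lb2 routes:
cache1 → db2 → lb2: max(18, 14) = 18
cache1 → mq1 → mq2 → api2 → db2 → lb2: max(11, 6, 19, 8, 14) = 19
cache1 → mq1 → mq2 → lb2: max(11, 6, 5) = 11
cache1 → mq1 → mq2 → api2 → lb2: max(11, 6, 19, 15) = 19
cache1 → db2 → api2 → lb2: max(18, 8, 15) = 18
Best route has worst link 11.

11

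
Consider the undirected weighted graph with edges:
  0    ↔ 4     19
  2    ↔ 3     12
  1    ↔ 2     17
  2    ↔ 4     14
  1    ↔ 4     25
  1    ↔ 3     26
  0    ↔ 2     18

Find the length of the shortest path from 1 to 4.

Paths from 1 to 4:
1 → 4: 25
1 → 2 → 4: 17 + 14 = 31
1 → 3 → 2 → 0 → 4: 26 + 12 + 18 + 19 = 75
1 → 2 → 0 → 4: 17 + 18 + 19 = 54
1 → 3 → 2 → 4: 26 + 12 + 14 = 52
The minimum is 25.

25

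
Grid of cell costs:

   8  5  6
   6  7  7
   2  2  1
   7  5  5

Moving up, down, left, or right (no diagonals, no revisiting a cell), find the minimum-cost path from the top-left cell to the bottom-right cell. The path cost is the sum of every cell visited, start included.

24

Path [0,0] [1,0] [2,0] [2,1] [2,2] [3,2]: 8 + 6 + 2 + 2 + 1 + 5 = 24.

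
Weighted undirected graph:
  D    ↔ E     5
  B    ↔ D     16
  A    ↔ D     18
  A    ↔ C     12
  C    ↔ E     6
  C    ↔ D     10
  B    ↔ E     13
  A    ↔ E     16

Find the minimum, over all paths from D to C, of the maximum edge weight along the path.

6

Some routes from D to C:
D-C: max(10) = 10
D-E-A-C: max(5, 16, 12) = 16
D-E-C: max(5, 6) = 6
The minimum achievable maximum is 6.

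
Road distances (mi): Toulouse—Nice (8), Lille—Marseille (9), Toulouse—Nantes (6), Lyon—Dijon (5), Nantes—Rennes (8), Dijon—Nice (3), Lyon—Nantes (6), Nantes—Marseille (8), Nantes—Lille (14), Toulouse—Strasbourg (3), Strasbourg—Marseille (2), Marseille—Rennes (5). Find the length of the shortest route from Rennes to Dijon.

Checking several routes:
Rennes→Nantes→Lyon→Dijon: 8 + 6 + 5 = 19
Rennes→Nantes→Toulouse→Nice→Dijon: 8 + 6 + 8 + 3 = 25
Rennes→Marseille→Nantes→Toulouse→Nice→Dijon: 5 + 8 + 6 + 8 + 3 = 30
Rennes→Marseille→Strasbourg→Toulouse→Nantes→Lyon→Dijon: 5 + 2 + 3 + 6 + 6 + 5 = 27
Rennes→Marseille→Nantes→Lyon→Dijon: 5 + 8 + 6 + 5 = 24
Rennes→Marseille→Strasbourg→Toulouse→Nice→Dijon: 5 + 2 + 3 + 8 + 3 = 21
The minimum is 19 mi.

19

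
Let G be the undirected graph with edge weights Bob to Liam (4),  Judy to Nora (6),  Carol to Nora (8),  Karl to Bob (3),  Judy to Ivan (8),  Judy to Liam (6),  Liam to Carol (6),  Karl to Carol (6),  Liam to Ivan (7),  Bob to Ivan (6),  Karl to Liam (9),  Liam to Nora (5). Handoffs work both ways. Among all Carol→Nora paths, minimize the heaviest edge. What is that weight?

Checking several routes:
Carol→Liam→Judy→Nora: max(6, 6, 6) = 6
Carol→Karl→Bob→Liam→Judy→Nora: max(6, 3, 4, 6, 6) = 6
Carol→Karl→Bob→Liam→Nora: max(6, 3, 4, 5) = 6
Best route has worst link 6.

6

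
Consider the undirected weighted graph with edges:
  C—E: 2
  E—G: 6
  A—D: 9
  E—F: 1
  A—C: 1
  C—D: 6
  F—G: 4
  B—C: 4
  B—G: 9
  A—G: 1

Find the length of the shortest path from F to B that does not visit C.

13

Candidate routes:
F -> E -> G -> B: 1 + 6 + 9 = 16
F -> G -> B: 4 + 9 = 13
Shortest: 13.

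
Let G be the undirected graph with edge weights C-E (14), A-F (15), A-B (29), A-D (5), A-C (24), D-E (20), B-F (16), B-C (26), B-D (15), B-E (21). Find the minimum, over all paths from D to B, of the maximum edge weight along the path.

Some routes from D to B:
D → A → F → B: max(5, 15, 16) = 16
D → E → C → A → F → B: max(20, 14, 24, 15, 16) = 24
D → E → B: max(20, 21) = 21
D → A → C → E → B: max(5, 24, 14, 21) = 24
D → B: max(15) = 15
Best route has worst link 15.

15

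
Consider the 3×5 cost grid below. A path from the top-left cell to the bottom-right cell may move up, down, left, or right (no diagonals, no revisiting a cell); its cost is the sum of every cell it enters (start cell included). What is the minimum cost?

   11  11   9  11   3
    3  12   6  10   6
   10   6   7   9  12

58

Best path: [0,0] -> [1,0] -> [2,0] -> [2,1] -> [2,2] -> [2,3] -> [2,4]
Cost: 11 + 3 + 10 + 6 + 7 + 9 + 12 = 58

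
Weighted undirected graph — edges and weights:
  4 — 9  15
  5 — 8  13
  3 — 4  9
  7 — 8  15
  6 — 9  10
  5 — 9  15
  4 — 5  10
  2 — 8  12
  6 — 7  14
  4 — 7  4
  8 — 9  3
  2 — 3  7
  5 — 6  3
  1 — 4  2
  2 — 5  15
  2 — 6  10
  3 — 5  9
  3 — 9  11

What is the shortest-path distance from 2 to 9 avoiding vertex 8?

18

Checking several routes:
2-5-6-9: 15 + 3 + 10 = 28
2-3-5-6-9: 7 + 9 + 3 + 10 = 29
2-6-5-9: 10 + 3 + 15 = 28
2-6-9: 10 + 10 = 20
2-3-9: 7 + 11 = 18
Best route has total 18.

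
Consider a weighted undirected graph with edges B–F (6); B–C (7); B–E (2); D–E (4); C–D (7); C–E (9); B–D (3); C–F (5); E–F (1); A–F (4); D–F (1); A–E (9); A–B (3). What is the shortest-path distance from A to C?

9

Some routes from A to C:
A-B-E-F-C: 3 + 2 + 1 + 5 = 11
A-F-C: 4 + 5 = 9
A-B-C: 3 + 7 = 10
A-B-D-C: 3 + 3 + 7 = 13
A-F-D-C: 4 + 1 + 7 = 12
A-B-D-F-C: 3 + 3 + 1 + 5 = 12
The minimum is 9.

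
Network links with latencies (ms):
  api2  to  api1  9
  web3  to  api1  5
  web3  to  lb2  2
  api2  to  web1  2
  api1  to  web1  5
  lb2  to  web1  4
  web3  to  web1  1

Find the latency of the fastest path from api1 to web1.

Comparing a few candidate routes:
api1-web3-web1: 5 + 1 = 6
api1-api2-web1: 9 + 2 = 11
api1-web1: 5
Best route has total 5 ms.

5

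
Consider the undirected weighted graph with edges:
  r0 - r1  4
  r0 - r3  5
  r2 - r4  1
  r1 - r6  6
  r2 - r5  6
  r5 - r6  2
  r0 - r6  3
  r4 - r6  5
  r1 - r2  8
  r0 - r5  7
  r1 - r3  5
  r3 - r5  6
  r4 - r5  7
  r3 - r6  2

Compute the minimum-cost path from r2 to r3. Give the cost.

8

Checking several routes:
r2 - r5 - r3: 6 + 6 = 12
r2 - r5 - r6 - r3: 6 + 2 + 2 = 10
r2 - r4 - r6 - r3: 1 + 5 + 2 = 8
Best route has total 8.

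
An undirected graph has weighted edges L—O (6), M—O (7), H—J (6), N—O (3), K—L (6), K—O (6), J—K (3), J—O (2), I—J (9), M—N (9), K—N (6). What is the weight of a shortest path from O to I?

A few of the O→I routes:
O-J-I: 2 + 9 = 11
O-K-J-I: 6 + 3 + 9 = 18
O-N-K-J-I: 3 + 6 + 3 + 9 = 21
The minimum is 11.

11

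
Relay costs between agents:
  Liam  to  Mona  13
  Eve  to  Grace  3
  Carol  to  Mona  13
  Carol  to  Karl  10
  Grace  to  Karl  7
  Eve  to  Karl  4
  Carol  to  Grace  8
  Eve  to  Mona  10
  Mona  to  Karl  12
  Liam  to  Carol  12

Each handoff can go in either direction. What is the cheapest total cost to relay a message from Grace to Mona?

13

Comparing a few candidate routes:
Grace - Eve - Mona: 3 + 10 = 13
Grace - Karl - Mona: 7 + 12 = 19
Grace - Eve - Karl - Mona: 3 + 4 + 12 = 19
Best route has total 13.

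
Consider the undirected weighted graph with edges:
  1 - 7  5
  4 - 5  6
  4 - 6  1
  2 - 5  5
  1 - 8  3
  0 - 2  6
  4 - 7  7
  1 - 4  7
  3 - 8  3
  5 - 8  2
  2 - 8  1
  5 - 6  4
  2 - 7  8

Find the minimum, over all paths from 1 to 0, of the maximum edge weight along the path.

6

Some routes from 1 to 0:
1 - 8 - 2 - 0: max(3, 1, 6) = 6
1 - 7 - 4 - 5 - 8 - 2 - 0: max(5, 7, 6, 2, 1, 6) = 7
1 - 8 - 5 - 2 - 0: max(3, 2, 5, 6) = 6
Best route has worst link 6.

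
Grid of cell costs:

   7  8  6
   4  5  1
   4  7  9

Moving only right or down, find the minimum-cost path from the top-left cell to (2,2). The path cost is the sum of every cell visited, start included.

26

One optimal route is [0,0] → [1,0] → [1,1] → [1,2] → [2,2].
Its cost is 7 + 4 + 5 + 1 + 9 = 26.
For comparison, the top-then-right route costs 31.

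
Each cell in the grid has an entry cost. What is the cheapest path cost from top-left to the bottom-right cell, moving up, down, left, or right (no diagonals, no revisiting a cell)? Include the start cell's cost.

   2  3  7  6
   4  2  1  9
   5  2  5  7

Path r0c0 → r0c1 → r1c1 → r1c2 → r2c2 → r2c3: 2 + 3 + 2 + 1 + 5 + 7 = 20.

20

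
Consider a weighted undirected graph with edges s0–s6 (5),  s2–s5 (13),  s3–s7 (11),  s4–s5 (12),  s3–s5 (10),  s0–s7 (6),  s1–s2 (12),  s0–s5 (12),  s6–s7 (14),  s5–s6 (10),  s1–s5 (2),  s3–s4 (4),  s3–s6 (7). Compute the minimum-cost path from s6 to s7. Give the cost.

11

Comparing a few candidate routes:
s6 - s7: 14
s6 - s0 - s7: 5 + 6 = 11
s6 - s3 - s7: 7 + 11 = 18
Shortest: 11.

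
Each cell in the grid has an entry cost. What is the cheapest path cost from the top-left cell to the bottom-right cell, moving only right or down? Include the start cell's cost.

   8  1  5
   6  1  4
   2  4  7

Best path: [0,0] → [0,1] → [1,1] → [1,2] → [2,2]
Cost: 8 + 1 + 1 + 4 + 7 = 21
(Top row then right column would cost 25.)

21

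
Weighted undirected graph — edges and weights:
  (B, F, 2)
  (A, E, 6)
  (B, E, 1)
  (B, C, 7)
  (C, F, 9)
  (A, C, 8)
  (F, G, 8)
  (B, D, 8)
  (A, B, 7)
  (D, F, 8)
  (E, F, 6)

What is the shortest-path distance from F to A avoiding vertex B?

Routes from F to A avoiding B:
F-C-A: 9 + 8 = 17
F-E-A: 6 + 6 = 12
Shortest: 12.

12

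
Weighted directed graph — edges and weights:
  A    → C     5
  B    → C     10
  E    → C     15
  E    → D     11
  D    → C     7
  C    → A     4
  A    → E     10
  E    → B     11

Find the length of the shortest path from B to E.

24

Paths from B to E:
B -> C -> A -> E: 10 + 4 + 10 = 24
Best route has total 24.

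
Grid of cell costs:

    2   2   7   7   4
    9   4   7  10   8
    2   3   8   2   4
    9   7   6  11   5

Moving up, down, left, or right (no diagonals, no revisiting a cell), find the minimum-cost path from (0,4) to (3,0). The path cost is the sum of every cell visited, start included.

One optimal route is [0,4]→[0,3]→[0,2]→[0,1]→[1,1]→[2,1]→[2,0]→[3,0].
Its cost is 4 + 7 + 7 + 2 + 4 + 3 + 2 + 9 = 38.

38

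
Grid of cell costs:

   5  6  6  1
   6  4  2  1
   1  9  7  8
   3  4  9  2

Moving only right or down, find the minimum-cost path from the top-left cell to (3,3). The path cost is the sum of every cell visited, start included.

Cheapest: (0,0) → (0,1) → (1,1) → (1,2) → (1,3) → (2,3) → (3,3)
  5 + 6 + 4 + 2 + 1 + 8 + 2 = 28
(Top row then right column would cost 29.)

28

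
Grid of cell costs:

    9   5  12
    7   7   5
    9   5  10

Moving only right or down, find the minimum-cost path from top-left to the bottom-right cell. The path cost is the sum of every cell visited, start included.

Take (0,0) (0,1) (1,1) (1,2) (2,2) for a total of 9 + 5 + 7 + 5 + 10 = 36.

36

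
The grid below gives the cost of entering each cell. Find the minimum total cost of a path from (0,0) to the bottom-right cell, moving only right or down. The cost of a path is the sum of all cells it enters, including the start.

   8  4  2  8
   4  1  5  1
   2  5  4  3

One optimal route is r0c0→r0c1→r1c1→r1c2→r1c3→r2c3.
Its cost is 8 + 4 + 1 + 5 + 1 + 3 = 22.
For comparison, the top-then-right route costs 26.

22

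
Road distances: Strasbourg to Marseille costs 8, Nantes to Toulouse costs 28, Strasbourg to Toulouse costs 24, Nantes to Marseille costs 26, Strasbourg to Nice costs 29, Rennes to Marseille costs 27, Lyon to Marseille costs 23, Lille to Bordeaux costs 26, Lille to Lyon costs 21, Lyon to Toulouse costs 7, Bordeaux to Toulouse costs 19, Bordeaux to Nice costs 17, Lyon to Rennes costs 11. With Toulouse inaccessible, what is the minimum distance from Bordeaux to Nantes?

80

Routes from Bordeaux to Nantes avoiding Toulouse:
Bordeaux-Lille-Lyon-Rennes-Marseille-Nantes: 26 + 21 + 11 + 27 + 26 = 111
Bordeaux-Nice-Strasbourg-Marseille-Nantes: 17 + 29 + 8 + 26 = 80
Bordeaux-Lille-Lyon-Marseille-Nantes: 26 + 21 + 23 + 26 = 96
Best route has total 80.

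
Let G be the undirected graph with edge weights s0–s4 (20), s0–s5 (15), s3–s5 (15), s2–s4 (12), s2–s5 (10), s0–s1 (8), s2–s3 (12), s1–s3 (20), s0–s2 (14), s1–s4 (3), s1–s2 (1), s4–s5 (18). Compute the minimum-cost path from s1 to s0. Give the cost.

8

Checking several routes:
s1 -> s0: 8
s1 -> s2 -> s0: 1 + 14 = 15
s1 -> s4 -> s0: 3 + 20 = 23
Best route has total 8.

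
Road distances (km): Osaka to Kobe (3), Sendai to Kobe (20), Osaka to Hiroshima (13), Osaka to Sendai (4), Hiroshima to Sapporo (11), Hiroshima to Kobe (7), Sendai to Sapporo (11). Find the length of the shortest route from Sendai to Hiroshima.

Routes from Sendai to Hiroshima:
Sendai -> Kobe -> Osaka -> Hiroshima: 20 + 3 + 13 = 36
Sendai -> Osaka -> Hiroshima: 4 + 13 = 17
Sendai -> Sapporo -> Hiroshima: 11 + 11 = 22
Sendai -> Osaka -> Kobe -> Hiroshima: 4 + 3 + 7 = 14
Sendai -> Kobe -> Hiroshima: 20 + 7 = 27
Shortest: 14 km.

14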